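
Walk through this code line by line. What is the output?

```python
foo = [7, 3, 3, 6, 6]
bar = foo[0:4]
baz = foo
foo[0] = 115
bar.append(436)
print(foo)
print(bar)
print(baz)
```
[115, 3, 3, 6, 6]
[7, 3, 3, 6, 436]
[115, 3, 3, 6, 6]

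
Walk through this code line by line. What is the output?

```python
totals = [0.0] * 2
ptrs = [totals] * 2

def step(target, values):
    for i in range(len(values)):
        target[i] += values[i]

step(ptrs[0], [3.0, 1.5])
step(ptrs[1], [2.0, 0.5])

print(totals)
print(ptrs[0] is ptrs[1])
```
[5.0, 2.0]
True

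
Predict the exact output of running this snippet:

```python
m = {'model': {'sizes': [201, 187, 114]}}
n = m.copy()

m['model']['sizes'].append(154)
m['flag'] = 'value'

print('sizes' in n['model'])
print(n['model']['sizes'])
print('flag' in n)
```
True
[201, 187, 114, 154]
False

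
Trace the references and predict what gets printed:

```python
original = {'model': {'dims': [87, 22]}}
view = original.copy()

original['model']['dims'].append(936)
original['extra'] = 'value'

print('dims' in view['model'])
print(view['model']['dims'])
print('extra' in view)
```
True
[87, 22, 936]
False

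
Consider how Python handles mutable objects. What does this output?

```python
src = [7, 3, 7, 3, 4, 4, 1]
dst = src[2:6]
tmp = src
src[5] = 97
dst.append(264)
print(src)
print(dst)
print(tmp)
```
[7, 3, 7, 3, 4, 97, 1]
[7, 3, 4, 4, 264]
[7, 3, 7, 3, 4, 97, 1]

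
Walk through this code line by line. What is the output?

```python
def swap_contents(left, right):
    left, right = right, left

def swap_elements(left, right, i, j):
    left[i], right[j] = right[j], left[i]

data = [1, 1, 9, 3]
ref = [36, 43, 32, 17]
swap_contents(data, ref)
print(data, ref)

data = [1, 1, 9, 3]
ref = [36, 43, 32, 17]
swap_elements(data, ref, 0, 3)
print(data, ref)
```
[1, 1, 9, 3] [36, 43, 32, 17]
[17, 1, 9, 3] [36, 43, 32, 1]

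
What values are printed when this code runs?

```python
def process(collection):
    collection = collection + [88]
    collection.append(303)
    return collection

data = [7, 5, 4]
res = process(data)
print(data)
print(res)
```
[7, 5, 4]
[7, 5, 4, 88, 303]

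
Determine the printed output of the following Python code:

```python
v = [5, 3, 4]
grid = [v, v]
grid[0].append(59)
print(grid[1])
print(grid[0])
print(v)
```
[5, 3, 4, 59]
[5, 3, 4, 59]
[5, 3, 4, 59]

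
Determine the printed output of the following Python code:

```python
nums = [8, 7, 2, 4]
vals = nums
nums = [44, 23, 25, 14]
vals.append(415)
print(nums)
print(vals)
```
[44, 23, 25, 14]
[8, 7, 2, 4, 415]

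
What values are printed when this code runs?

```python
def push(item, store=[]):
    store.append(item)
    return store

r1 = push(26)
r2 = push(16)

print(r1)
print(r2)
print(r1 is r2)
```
[26, 16]
[26, 16]
True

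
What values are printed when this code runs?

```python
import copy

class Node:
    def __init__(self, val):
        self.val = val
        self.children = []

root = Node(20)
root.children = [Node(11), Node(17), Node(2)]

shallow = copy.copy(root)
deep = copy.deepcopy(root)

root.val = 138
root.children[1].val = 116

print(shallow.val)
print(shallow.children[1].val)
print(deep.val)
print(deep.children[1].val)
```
20
116
20
17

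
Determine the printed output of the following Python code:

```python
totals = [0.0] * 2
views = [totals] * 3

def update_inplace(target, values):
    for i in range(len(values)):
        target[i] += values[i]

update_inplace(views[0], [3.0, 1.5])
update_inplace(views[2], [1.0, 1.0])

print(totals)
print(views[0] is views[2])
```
[4.0, 2.5]
True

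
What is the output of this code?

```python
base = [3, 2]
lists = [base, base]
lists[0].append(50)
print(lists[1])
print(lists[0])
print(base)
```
[3, 2, 50]
[3, 2, 50]
[3, 2, 50]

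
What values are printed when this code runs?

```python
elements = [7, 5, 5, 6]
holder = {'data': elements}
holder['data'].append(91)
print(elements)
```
[7, 5, 5, 6, 91]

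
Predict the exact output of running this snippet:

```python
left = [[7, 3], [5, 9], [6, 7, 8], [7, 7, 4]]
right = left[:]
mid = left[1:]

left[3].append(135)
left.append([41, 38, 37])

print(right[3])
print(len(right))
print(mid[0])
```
[7, 7, 4, 135]
4
[5, 9]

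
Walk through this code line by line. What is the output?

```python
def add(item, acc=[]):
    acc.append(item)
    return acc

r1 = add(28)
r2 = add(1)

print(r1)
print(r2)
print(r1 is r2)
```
[28, 1]
[28, 1]
True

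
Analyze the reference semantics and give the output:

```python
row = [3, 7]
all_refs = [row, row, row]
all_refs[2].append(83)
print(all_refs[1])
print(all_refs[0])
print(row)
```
[3, 7, 83]
[3, 7, 83]
[3, 7, 83]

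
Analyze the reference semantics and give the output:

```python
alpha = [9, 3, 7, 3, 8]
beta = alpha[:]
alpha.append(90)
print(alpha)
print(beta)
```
[9, 3, 7, 3, 8, 90]
[9, 3, 7, 3, 8]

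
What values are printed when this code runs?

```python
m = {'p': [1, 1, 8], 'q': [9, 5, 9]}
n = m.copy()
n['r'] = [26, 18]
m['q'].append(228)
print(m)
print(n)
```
{'p': [1, 1, 8], 'q': [9, 5, 9, 228]}
{'p': [1, 1, 8], 'q': [9, 5, 9, 228], 'r': [26, 18]}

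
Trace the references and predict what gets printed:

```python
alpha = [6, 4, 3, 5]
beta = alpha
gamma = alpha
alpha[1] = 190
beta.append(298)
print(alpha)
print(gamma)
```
[6, 190, 3, 5, 298]
[6, 190, 3, 5, 298]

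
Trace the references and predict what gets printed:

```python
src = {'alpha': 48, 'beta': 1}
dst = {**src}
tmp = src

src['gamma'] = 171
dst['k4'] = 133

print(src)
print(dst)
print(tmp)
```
{'alpha': 48, 'beta': 1, 'gamma': 171}
{'alpha': 48, 'beta': 1, 'k4': 133}
{'alpha': 48, 'beta': 1, 'gamma': 171}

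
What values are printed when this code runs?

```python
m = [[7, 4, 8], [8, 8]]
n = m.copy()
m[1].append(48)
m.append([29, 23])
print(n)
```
[[7, 4, 8], [8, 8, 48]]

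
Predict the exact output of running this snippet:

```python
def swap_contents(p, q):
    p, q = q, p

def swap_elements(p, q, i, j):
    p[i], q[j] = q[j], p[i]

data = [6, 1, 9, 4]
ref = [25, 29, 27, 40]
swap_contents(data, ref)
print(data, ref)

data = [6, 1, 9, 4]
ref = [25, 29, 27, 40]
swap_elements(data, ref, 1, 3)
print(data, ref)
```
[6, 1, 9, 4] [25, 29, 27, 40]
[6, 40, 9, 4] [25, 29, 27, 1]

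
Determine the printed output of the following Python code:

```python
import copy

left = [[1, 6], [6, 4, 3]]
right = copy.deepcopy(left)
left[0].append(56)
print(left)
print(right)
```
[[1, 6, 56], [6, 4, 3]]
[[1, 6], [6, 4, 3]]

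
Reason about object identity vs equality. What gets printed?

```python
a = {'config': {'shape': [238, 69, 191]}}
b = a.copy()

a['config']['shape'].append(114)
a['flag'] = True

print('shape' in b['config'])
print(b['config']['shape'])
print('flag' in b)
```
True
[238, 69, 191, 114]
False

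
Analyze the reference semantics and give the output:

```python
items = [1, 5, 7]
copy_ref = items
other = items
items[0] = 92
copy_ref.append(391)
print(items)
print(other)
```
[92, 5, 7, 391]
[92, 5, 7, 391]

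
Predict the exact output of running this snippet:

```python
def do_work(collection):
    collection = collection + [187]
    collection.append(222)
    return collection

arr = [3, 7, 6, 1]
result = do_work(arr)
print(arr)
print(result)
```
[3, 7, 6, 1]
[3, 7, 6, 1, 187, 222]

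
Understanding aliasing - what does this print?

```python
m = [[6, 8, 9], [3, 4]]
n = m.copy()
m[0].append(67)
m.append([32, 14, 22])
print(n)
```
[[6, 8, 9, 67], [3, 4]]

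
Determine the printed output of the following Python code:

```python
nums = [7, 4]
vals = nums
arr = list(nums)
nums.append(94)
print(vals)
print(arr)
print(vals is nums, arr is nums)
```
[7, 4, 94]
[7, 4]
True False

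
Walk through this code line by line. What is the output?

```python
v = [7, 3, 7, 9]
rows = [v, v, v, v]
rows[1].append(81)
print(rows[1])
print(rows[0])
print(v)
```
[7, 3, 7, 9, 81]
[7, 3, 7, 9, 81]
[7, 3, 7, 9, 81]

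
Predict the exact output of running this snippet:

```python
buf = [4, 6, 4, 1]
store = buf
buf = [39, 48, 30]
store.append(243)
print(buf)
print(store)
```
[39, 48, 30]
[4, 6, 4, 1, 243]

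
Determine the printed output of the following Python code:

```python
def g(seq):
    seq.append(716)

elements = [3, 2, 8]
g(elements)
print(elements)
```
[3, 2, 8, 716]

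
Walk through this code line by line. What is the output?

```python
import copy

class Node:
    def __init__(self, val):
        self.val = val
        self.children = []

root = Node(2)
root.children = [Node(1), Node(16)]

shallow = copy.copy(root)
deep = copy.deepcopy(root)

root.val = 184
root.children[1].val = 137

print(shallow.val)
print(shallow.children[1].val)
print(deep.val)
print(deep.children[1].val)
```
2
137
2
16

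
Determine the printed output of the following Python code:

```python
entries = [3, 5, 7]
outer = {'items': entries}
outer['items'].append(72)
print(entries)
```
[3, 5, 7, 72]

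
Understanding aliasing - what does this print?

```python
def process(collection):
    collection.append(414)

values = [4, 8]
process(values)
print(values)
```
[4, 8, 414]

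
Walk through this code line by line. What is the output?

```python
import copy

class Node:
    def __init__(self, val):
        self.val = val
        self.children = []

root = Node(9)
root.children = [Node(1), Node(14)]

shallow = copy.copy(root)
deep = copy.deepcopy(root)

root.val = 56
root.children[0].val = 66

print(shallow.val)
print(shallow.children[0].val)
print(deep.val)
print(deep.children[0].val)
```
9
66
9
1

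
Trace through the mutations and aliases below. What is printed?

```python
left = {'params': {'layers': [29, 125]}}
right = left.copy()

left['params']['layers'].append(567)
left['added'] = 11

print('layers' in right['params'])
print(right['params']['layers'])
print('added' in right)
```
True
[29, 125, 567]
False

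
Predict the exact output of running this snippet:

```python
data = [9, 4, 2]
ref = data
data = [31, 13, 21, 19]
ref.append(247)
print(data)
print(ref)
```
[31, 13, 21, 19]
[9, 4, 2, 247]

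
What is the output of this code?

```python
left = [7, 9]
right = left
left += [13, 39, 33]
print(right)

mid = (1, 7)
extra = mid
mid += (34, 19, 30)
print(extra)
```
[7, 9, 13, 39, 33]
(1, 7)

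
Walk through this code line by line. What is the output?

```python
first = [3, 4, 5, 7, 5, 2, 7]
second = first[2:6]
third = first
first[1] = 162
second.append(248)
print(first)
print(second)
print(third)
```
[3, 162, 5, 7, 5, 2, 7]
[5, 7, 5, 2, 248]
[3, 162, 5, 7, 5, 2, 7]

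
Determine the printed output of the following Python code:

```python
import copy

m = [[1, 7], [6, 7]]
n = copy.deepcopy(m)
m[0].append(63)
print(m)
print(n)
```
[[1, 7, 63], [6, 7]]
[[1, 7], [6, 7]]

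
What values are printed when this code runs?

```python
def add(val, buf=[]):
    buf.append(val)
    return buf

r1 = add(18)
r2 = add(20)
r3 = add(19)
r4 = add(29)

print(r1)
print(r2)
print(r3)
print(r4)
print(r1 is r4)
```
[18, 20, 19, 29]
[18, 20, 19, 29]
[18, 20, 19, 29]
[18, 20, 19, 29]
True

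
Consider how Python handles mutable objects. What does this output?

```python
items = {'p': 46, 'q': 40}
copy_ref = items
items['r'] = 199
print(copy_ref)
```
{'p': 46, 'q': 40, 'r': 199}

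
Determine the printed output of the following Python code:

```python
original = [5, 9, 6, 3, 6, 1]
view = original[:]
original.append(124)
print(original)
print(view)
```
[5, 9, 6, 3, 6, 1, 124]
[5, 9, 6, 3, 6, 1]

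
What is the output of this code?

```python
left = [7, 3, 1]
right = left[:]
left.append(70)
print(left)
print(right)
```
[7, 3, 1, 70]
[7, 3, 1]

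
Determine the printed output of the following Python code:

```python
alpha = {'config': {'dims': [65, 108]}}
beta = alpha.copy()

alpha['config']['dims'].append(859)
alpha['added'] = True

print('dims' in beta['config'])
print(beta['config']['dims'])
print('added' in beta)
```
True
[65, 108, 859]
False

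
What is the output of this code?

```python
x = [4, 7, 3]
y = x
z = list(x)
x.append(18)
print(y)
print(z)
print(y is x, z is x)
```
[4, 7, 3, 18]
[4, 7, 3]
True False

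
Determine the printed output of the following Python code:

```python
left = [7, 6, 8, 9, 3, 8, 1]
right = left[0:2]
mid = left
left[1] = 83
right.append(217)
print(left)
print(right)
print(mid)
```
[7, 83, 8, 9, 3, 8, 1]
[7, 6, 217]
[7, 83, 8, 9, 3, 8, 1]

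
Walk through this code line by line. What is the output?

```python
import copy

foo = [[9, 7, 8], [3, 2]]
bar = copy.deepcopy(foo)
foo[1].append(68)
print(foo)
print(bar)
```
[[9, 7, 8], [3, 2, 68]]
[[9, 7, 8], [3, 2]]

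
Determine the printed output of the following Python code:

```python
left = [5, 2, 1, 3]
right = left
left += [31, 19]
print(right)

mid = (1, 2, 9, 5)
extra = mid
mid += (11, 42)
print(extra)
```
[5, 2, 1, 3, 31, 19]
(1, 2, 9, 5)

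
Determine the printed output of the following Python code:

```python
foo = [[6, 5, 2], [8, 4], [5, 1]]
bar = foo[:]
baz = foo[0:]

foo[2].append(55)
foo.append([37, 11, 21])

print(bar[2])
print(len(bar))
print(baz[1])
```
[5, 1, 55]
3
[8, 4]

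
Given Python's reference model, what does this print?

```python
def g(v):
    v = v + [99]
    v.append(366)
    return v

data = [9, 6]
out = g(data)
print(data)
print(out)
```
[9, 6]
[9, 6, 99, 366]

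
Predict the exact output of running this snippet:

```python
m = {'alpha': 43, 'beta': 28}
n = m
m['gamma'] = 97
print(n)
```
{'alpha': 43, 'beta': 28, 'gamma': 97}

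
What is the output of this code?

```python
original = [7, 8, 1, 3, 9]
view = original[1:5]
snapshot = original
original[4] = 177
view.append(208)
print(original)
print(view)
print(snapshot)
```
[7, 8, 1, 3, 177]
[8, 1, 3, 9, 208]
[7, 8, 1, 3, 177]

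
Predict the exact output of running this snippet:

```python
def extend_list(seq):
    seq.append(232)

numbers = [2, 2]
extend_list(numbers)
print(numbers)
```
[2, 2, 232]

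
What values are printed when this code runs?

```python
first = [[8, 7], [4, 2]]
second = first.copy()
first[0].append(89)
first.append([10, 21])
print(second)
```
[[8, 7, 89], [4, 2]]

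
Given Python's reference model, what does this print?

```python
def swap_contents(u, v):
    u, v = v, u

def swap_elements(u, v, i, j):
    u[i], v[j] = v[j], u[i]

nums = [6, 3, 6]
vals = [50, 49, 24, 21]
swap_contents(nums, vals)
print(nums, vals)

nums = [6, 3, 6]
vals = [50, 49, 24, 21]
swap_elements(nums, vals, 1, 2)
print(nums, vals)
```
[6, 3, 6] [50, 49, 24, 21]
[6, 24, 6] [50, 49, 3, 21]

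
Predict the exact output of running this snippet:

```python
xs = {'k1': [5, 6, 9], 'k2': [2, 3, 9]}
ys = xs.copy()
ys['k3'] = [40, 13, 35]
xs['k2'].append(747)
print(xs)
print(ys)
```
{'k1': [5, 6, 9], 'k2': [2, 3, 9, 747]}
{'k1': [5, 6, 9], 'k2': [2, 3, 9, 747], 'k3': [40, 13, 35]}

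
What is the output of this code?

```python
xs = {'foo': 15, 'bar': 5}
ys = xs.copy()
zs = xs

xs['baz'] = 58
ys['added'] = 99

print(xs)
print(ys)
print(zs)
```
{'foo': 15, 'bar': 5, 'baz': 58}
{'foo': 15, 'bar': 5, 'added': 99}
{'foo': 15, 'bar': 5, 'baz': 58}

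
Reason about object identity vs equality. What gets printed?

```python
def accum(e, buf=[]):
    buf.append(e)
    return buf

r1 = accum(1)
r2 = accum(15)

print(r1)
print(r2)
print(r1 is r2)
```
[1, 15]
[1, 15]
True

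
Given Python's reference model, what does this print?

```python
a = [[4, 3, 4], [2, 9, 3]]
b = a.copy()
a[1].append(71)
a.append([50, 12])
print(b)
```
[[4, 3, 4], [2, 9, 3, 71]]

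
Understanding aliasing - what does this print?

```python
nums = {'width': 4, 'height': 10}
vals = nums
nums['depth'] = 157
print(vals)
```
{'width': 4, 'height': 10, 'depth': 157}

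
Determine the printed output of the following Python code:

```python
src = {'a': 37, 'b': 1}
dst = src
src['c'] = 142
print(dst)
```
{'a': 37, 'b': 1, 'c': 142}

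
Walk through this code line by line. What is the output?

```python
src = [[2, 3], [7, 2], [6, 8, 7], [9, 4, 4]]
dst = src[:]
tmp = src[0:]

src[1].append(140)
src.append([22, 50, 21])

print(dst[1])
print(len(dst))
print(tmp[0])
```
[7, 2, 140]
4
[2, 3]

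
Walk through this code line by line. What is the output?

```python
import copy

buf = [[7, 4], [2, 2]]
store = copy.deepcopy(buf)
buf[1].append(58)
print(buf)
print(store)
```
[[7, 4], [2, 2, 58]]
[[7, 4], [2, 2]]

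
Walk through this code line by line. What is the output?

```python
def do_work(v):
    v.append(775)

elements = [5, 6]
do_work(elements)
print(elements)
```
[5, 6, 775]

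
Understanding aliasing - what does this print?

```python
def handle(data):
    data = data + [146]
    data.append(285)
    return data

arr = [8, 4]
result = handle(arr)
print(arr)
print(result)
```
[8, 4]
[8, 4, 146, 285]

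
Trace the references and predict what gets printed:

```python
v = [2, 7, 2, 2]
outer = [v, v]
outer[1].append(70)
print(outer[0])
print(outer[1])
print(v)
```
[2, 7, 2, 2, 70]
[2, 7, 2, 2, 70]
[2, 7, 2, 2, 70]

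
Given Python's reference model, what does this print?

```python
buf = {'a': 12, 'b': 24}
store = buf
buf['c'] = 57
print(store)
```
{'a': 12, 'b': 24, 'c': 57}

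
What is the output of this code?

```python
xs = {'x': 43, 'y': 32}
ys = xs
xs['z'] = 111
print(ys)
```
{'x': 43, 'y': 32, 'z': 111}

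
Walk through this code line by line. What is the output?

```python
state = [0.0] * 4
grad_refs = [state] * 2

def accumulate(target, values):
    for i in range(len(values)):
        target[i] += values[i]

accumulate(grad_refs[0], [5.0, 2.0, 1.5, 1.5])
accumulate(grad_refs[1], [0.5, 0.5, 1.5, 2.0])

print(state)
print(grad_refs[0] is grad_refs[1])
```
[5.5, 2.5, 3.0, 3.5]
True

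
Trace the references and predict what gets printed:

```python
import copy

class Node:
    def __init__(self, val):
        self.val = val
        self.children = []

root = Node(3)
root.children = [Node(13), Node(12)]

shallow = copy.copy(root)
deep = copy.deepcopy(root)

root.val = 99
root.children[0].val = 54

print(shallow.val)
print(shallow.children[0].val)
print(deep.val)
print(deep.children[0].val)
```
3
54
3
13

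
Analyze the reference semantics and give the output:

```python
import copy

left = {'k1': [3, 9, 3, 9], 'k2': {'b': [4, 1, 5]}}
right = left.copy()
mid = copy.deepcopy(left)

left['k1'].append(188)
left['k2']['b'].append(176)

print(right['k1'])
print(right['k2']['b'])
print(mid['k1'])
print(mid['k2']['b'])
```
[3, 9, 3, 9, 188]
[4, 1, 5, 176]
[3, 9, 3, 9]
[4, 1, 5]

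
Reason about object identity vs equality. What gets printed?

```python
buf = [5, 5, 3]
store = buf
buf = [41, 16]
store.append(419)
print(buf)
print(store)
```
[41, 16]
[5, 5, 3, 419]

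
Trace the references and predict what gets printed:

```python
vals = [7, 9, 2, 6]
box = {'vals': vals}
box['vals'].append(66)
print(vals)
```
[7, 9, 2, 6, 66]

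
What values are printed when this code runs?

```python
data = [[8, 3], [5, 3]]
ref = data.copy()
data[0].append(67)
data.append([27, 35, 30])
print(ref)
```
[[8, 3, 67], [5, 3]]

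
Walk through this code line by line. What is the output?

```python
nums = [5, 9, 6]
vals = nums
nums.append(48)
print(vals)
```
[5, 9, 6, 48]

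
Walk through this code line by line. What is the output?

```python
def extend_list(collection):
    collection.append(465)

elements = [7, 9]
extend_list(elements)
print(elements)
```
[7, 9, 465]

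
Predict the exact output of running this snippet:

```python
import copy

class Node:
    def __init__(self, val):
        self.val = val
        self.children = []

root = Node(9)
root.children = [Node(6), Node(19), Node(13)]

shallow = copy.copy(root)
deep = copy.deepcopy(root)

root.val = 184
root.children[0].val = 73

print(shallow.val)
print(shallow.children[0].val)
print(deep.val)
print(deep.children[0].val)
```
9
73
9
6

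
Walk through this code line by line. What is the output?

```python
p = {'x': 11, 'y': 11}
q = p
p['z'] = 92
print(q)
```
{'x': 11, 'y': 11, 'z': 92}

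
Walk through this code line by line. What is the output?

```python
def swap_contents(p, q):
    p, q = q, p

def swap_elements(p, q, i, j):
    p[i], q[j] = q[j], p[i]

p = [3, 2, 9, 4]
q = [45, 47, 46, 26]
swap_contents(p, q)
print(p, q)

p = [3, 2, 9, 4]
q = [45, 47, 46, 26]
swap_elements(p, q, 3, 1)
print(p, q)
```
[3, 2, 9, 4] [45, 47, 46, 26]
[3, 2, 9, 47] [45, 4, 46, 26]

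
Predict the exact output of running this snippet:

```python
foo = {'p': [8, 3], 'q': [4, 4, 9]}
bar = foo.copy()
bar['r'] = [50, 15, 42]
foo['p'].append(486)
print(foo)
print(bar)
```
{'p': [8, 3, 486], 'q': [4, 4, 9]}
{'p': [8, 3, 486], 'q': [4, 4, 9], 'r': [50, 15, 42]}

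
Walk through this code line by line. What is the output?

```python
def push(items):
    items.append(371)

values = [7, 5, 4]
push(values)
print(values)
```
[7, 5, 4, 371]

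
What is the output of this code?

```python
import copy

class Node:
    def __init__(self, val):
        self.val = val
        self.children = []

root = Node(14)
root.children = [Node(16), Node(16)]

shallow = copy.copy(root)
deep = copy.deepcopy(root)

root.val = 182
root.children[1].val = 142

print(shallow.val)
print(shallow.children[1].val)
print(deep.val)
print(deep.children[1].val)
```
14
142
14
16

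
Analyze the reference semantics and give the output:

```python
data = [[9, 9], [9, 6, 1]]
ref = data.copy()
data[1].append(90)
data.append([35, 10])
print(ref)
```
[[9, 9], [9, 6, 1, 90]]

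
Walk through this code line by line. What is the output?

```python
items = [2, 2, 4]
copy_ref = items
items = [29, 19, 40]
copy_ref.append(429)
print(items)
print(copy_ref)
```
[29, 19, 40]
[2, 2, 4, 429]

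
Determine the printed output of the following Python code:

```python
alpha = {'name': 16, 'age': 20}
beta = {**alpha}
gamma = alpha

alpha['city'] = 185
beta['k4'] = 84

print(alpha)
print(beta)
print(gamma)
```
{'name': 16, 'age': 20, 'city': 185}
{'name': 16, 'age': 20, 'k4': 84}
{'name': 16, 'age': 20, 'city': 185}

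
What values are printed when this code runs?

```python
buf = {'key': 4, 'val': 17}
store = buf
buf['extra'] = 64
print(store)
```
{'key': 4, 'val': 17, 'extra': 64}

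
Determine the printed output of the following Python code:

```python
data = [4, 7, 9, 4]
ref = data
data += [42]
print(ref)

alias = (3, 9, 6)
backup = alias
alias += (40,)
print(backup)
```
[4, 7, 9, 4, 42]
(3, 9, 6)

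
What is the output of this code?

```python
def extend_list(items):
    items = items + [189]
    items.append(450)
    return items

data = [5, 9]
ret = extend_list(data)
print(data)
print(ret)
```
[5, 9]
[5, 9, 189, 450]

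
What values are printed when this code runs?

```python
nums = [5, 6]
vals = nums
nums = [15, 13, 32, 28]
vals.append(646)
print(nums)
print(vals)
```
[15, 13, 32, 28]
[5, 6, 646]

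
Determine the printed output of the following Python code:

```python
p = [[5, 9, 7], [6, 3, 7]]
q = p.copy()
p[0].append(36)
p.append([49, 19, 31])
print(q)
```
[[5, 9, 7, 36], [6, 3, 7]]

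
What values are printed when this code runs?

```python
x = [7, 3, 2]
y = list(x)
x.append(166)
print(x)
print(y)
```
[7, 3, 2, 166]
[7, 3, 2]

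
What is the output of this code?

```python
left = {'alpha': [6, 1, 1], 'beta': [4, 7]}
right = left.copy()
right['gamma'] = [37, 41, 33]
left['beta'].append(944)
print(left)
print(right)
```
{'alpha': [6, 1, 1], 'beta': [4, 7, 944]}
{'alpha': [6, 1, 1], 'beta': [4, 7, 944], 'gamma': [37, 41, 33]}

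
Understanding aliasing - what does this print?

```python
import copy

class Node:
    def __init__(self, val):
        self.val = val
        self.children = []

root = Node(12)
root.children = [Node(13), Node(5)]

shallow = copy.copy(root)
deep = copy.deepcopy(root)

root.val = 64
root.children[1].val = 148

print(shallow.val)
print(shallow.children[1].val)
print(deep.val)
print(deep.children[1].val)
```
12
148
12
5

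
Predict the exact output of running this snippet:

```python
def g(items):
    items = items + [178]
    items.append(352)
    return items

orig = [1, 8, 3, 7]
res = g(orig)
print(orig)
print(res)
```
[1, 8, 3, 7]
[1, 8, 3, 7, 178, 352]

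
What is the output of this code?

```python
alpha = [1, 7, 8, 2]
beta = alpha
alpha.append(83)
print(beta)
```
[1, 7, 8, 2, 83]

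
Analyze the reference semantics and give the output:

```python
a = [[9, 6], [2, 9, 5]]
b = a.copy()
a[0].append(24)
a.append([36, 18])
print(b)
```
[[9, 6, 24], [2, 9, 5]]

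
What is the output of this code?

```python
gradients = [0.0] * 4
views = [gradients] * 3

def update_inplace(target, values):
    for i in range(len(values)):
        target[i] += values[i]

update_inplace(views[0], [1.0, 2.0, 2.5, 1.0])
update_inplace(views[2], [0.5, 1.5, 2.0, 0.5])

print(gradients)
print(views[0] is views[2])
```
[1.5, 3.5, 4.5, 1.5]
True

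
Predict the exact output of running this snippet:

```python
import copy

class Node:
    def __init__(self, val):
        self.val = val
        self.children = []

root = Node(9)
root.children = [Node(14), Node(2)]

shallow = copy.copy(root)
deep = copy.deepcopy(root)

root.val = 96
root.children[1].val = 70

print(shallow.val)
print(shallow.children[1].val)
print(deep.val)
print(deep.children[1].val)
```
9
70
9
2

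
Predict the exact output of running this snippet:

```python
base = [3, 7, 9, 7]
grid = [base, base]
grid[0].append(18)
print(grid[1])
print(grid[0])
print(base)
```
[3, 7, 9, 7, 18]
[3, 7, 9, 7, 18]
[3, 7, 9, 7, 18]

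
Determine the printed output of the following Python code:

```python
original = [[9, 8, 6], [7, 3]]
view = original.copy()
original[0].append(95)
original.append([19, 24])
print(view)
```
[[9, 8, 6, 95], [7, 3]]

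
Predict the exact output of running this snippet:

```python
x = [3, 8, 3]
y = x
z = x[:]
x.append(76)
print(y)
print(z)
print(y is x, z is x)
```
[3, 8, 3, 76]
[3, 8, 3]
True False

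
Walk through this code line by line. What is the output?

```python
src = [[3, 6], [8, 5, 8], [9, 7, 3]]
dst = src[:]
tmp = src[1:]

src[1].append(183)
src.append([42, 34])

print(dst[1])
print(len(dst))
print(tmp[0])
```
[8, 5, 8, 183]
3
[8, 5, 8, 183]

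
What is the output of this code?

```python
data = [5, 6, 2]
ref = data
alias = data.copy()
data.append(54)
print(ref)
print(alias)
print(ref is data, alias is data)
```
[5, 6, 2, 54]
[5, 6, 2]
True False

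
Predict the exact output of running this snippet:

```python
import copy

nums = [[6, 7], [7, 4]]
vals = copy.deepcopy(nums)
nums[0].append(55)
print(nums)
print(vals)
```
[[6, 7, 55], [7, 4]]
[[6, 7], [7, 4]]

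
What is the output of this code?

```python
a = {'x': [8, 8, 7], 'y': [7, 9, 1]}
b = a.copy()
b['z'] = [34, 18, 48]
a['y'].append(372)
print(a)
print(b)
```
{'x': [8, 8, 7], 'y': [7, 9, 1, 372]}
{'x': [8, 8, 7], 'y': [7, 9, 1, 372], 'z': [34, 18, 48]}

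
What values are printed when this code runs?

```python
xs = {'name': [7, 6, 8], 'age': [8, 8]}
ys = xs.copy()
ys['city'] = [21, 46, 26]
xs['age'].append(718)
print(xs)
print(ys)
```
{'name': [7, 6, 8], 'age': [8, 8, 718]}
{'name': [7, 6, 8], 'age': [8, 8, 718], 'city': [21, 46, 26]}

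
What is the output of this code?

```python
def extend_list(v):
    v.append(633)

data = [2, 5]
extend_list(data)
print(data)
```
[2, 5, 633]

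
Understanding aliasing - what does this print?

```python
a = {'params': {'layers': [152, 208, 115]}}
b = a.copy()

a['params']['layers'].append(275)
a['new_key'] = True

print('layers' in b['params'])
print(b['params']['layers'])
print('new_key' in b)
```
True
[152, 208, 115, 275]
False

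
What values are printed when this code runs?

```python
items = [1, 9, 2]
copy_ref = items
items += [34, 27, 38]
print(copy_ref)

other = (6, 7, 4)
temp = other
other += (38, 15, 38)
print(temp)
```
[1, 9, 2, 34, 27, 38]
(6, 7, 4)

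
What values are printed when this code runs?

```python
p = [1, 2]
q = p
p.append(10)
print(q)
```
[1, 2, 10]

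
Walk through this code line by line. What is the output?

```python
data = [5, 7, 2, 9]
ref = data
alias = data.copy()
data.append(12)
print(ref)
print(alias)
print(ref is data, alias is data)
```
[5, 7, 2, 9, 12]
[5, 7, 2, 9]
True False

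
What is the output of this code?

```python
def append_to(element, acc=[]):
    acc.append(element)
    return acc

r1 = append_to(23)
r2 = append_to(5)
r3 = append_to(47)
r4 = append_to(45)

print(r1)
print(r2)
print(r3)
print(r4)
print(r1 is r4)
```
[23, 5, 47, 45]
[23, 5, 47, 45]
[23, 5, 47, 45]
[23, 5, 47, 45]
True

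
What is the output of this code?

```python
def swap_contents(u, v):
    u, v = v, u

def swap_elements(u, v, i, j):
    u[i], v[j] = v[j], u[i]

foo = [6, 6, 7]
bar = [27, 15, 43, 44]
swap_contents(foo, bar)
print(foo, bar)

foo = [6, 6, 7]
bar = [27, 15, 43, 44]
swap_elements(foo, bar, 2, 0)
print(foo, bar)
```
[6, 6, 7] [27, 15, 43, 44]
[6, 6, 27] [7, 15, 43, 44]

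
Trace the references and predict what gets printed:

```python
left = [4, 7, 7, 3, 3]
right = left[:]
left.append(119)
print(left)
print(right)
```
[4, 7, 7, 3, 3, 119]
[4, 7, 7, 3, 3]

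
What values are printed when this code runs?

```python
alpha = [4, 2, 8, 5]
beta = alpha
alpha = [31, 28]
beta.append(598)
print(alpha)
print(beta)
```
[31, 28]
[4, 2, 8, 5, 598]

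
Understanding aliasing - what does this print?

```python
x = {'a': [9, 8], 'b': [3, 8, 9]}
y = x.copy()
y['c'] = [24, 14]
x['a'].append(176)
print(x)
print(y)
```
{'a': [9, 8, 176], 'b': [3, 8, 9]}
{'a': [9, 8, 176], 'b': [3, 8, 9], 'c': [24, 14]}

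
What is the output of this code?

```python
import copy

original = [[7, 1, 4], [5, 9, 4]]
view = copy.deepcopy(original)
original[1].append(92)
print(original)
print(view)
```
[[7, 1, 4], [5, 9, 4, 92]]
[[7, 1, 4], [5, 9, 4]]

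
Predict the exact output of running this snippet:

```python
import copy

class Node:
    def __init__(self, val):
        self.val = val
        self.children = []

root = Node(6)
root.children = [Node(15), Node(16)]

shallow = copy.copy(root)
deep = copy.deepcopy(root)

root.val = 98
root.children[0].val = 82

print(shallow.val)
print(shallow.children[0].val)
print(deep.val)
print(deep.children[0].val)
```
6
82
6
15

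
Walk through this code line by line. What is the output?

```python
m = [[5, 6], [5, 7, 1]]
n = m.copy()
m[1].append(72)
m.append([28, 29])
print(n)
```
[[5, 6], [5, 7, 1, 72]]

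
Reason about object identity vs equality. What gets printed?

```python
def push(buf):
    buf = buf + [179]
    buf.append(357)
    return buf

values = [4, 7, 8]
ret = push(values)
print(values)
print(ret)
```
[4, 7, 8]
[4, 7, 8, 179, 357]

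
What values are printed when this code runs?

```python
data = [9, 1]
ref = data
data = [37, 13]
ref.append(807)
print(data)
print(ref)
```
[37, 13]
[9, 1, 807]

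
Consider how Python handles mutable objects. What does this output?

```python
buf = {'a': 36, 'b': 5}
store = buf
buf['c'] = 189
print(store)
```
{'a': 36, 'b': 5, 'c': 189}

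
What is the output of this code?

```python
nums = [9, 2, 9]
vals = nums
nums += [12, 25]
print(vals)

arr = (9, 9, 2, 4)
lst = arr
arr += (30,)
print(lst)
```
[9, 2, 9, 12, 25]
(9, 9, 2, 4)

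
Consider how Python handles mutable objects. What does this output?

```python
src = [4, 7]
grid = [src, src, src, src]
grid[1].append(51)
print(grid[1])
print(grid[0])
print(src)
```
[4, 7, 51]
[4, 7, 51]
[4, 7, 51]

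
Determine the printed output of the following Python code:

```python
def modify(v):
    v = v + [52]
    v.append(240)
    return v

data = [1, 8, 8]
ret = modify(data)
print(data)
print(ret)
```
[1, 8, 8]
[1, 8, 8, 52, 240]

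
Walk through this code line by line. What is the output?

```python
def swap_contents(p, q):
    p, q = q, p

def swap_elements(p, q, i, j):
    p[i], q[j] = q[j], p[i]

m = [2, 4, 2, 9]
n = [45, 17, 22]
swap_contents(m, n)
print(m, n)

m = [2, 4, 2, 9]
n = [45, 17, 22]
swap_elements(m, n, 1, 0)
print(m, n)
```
[2, 4, 2, 9] [45, 17, 22]
[2, 45, 2, 9] [4, 17, 22]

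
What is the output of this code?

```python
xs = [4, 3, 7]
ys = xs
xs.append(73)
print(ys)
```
[4, 3, 7, 73]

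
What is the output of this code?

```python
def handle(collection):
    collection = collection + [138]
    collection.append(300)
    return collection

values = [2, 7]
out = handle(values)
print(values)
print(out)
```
[2, 7]
[2, 7, 138, 300]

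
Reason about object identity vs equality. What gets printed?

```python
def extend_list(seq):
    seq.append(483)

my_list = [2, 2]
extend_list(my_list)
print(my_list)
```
[2, 2, 483]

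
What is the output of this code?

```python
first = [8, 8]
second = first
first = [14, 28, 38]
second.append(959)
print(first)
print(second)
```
[14, 28, 38]
[8, 8, 959]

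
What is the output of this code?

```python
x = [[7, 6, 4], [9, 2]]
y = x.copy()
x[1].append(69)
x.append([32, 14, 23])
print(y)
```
[[7, 6, 4], [9, 2, 69]]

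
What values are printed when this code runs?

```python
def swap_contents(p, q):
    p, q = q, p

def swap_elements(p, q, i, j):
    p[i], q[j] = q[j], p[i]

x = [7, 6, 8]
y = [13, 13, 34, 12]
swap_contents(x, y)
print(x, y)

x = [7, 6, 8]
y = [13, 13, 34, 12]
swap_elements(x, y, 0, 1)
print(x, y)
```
[7, 6, 8] [13, 13, 34, 12]
[13, 6, 8] [13, 7, 34, 12]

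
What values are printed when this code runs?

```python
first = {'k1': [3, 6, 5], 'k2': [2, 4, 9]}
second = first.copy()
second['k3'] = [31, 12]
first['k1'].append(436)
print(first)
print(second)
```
{'k1': [3, 6, 5, 436], 'k2': [2, 4, 9]}
{'k1': [3, 6, 5, 436], 'k2': [2, 4, 9], 'k3': [31, 12]}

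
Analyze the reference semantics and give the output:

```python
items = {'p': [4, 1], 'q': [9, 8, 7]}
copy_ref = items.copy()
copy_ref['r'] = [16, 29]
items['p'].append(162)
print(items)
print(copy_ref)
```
{'p': [4, 1, 162], 'q': [9, 8, 7]}
{'p': [4, 1, 162], 'q': [9, 8, 7], 'r': [16, 29]}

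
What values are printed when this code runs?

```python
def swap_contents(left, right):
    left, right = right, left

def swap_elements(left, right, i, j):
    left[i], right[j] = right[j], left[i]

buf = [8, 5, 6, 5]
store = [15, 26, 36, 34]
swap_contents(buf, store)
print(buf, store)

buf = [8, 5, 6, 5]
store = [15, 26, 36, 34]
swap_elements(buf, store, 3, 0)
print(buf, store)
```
[8, 5, 6, 5] [15, 26, 36, 34]
[8, 5, 6, 15] [5, 26, 36, 34]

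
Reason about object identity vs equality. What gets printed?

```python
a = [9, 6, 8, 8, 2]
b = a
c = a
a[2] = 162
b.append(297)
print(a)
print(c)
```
[9, 6, 162, 8, 2, 297]
[9, 6, 162, 8, 2, 297]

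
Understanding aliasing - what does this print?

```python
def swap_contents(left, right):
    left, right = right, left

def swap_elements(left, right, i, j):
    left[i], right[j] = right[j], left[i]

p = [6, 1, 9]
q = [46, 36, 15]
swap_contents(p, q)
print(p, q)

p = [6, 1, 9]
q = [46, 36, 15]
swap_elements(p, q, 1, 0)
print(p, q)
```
[6, 1, 9] [46, 36, 15]
[6, 46, 9] [1, 36, 15]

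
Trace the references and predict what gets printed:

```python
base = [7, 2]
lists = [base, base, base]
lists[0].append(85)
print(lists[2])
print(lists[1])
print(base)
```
[7, 2, 85]
[7, 2, 85]
[7, 2, 85]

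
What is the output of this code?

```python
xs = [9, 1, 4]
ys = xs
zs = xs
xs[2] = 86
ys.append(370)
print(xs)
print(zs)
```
[9, 1, 86, 370]
[9, 1, 86, 370]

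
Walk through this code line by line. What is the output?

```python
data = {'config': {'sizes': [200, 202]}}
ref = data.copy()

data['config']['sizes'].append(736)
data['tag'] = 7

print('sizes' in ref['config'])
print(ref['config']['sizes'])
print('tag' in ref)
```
True
[200, 202, 736]
False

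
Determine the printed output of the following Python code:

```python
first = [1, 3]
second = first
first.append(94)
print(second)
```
[1, 3, 94]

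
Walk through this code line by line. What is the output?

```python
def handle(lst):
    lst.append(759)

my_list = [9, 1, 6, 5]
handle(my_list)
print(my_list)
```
[9, 1, 6, 5, 759]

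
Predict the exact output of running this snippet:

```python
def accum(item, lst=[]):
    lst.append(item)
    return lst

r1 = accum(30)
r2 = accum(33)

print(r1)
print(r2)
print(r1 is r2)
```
[30, 33]
[30, 33]
True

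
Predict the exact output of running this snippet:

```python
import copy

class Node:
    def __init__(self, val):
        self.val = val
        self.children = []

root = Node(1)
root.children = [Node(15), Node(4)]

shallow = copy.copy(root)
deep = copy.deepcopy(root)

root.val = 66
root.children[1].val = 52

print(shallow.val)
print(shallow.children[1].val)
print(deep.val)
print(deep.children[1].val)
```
1
52
1
4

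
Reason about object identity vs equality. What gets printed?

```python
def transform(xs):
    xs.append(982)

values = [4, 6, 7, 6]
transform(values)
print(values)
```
[4, 6, 7, 6, 982]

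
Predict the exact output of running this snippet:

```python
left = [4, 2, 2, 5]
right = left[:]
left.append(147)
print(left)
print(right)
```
[4, 2, 2, 5, 147]
[4, 2, 2, 5]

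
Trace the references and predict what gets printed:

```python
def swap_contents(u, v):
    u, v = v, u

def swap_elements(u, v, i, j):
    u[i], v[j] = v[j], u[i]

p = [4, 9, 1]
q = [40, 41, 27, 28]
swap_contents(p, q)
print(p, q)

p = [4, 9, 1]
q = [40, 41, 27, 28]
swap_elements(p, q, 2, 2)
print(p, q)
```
[4, 9, 1] [40, 41, 27, 28]
[4, 9, 27] [40, 41, 1, 28]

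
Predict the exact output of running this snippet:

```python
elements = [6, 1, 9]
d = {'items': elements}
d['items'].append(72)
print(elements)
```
[6, 1, 9, 72]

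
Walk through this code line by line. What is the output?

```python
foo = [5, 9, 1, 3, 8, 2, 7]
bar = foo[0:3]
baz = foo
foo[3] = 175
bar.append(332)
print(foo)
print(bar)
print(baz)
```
[5, 9, 1, 175, 8, 2, 7]
[5, 9, 1, 332]
[5, 9, 1, 175, 8, 2, 7]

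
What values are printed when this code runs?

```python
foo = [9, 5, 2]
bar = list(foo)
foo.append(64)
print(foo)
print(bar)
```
[9, 5, 2, 64]
[9, 5, 2]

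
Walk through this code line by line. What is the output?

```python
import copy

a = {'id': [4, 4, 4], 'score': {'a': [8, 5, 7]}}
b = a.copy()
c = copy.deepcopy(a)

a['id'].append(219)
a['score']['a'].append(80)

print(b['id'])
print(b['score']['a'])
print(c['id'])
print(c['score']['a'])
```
[4, 4, 4, 219]
[8, 5, 7, 80]
[4, 4, 4]
[8, 5, 7]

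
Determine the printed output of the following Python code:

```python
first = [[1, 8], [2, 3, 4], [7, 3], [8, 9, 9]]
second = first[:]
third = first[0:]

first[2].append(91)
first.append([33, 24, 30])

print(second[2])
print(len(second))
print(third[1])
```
[7, 3, 91]
4
[2, 3, 4]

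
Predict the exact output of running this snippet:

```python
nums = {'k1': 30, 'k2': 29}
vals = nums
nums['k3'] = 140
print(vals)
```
{'k1': 30, 'k2': 29, 'k3': 140}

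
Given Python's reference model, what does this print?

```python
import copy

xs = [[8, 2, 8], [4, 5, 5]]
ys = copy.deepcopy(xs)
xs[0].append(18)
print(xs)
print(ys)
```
[[8, 2, 8, 18], [4, 5, 5]]
[[8, 2, 8], [4, 5, 5]]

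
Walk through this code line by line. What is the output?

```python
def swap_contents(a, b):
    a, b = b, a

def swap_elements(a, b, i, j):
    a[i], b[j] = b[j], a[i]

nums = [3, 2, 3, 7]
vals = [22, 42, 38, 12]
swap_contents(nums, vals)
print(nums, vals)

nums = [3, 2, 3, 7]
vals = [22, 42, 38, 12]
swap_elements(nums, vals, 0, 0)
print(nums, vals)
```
[3, 2, 3, 7] [22, 42, 38, 12]
[22, 2, 3, 7] [3, 42, 38, 12]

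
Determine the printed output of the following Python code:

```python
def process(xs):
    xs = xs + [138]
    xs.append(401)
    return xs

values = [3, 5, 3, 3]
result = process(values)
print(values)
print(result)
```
[3, 5, 3, 3]
[3, 5, 3, 3, 138, 401]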